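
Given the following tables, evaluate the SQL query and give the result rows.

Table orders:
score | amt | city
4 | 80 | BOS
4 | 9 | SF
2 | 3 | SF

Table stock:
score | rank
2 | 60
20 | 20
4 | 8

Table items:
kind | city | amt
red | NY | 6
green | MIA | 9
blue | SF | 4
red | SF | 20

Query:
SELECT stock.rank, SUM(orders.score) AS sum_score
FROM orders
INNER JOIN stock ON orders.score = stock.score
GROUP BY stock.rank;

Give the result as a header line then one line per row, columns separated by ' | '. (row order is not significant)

== RESULT ==
stock.rank | sum_score
8 | 8
60 | 2

Derivation:
After JOIN stock (3 rows):
orders.score | orders.amt | orders.city | stock.score | stock.rank
4 | 80 | BOS | 4 | 8
4 | 9 | SF | 4 | 8
2 | 3 | SF | 2 | 60
After GROUP BY (2 rows):
stock.rank | sum_score
8 | 8
60 | 2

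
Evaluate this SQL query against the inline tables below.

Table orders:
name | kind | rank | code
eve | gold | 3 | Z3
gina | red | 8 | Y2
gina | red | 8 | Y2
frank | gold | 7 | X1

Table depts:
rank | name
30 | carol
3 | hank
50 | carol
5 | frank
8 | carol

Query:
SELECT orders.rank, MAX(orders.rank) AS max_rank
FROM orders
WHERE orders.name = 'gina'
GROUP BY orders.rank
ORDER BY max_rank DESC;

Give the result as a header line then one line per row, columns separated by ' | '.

== RESULT ==
orders.rank | max_rank
8 | 8

Derivation:
After WHERE (2 rows):
orders.name | orders.kind | orders.rank | orders.code
gina | red | 8 | Y2
gina | red | 8 | Y2
After GROUP BY (1 rows):
orders.rank | max_rank
8 | 8
After ORDER BY (1 rows):
orders.rank | max_rank
8 | 8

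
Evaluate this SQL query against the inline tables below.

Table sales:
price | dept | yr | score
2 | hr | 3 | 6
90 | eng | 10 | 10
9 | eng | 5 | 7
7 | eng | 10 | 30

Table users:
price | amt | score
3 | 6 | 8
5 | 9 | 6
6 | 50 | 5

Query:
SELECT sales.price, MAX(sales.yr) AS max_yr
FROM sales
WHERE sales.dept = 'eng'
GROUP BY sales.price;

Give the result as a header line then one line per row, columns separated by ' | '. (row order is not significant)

== RESULT ==
sales.price | max_yr
90 | 10
9 | 5
7 | 10

Derivation:
After WHERE (3 rows):
sales.price | sales.dept | sales.yr | sales.score
90 | eng | 10 | 10
9 | eng | 5 | 7
7 | eng | 10 | 30
After GROUP BY (3 rows):
sales.price | max_yr
90 | 10
9 | 5
7 | 10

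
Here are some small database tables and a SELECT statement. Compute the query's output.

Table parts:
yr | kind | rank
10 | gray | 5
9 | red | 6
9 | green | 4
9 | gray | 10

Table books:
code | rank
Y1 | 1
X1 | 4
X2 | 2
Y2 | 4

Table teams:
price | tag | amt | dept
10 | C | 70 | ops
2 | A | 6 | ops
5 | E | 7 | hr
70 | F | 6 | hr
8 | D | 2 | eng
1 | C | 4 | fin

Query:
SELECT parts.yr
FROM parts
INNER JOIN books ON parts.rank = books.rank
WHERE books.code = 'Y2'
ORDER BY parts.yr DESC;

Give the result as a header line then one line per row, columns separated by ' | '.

== RESULT ==
parts.yr
9

Derivation:
After JOIN books (2 rows):
parts.yr | parts.kind | parts.rank | books.code | books.rank
9 | green | 4 | X1 | 4
9 | green | 4 | Y2 | 4
After WHERE (1 rows):
parts.yr | parts.kind | parts.rank | books.code | books.rank
9 | green | 4 | Y2 | 4
After SELECT (1 rows):
parts.yr
9
After ORDER BY (1 rows):
parts.yr
9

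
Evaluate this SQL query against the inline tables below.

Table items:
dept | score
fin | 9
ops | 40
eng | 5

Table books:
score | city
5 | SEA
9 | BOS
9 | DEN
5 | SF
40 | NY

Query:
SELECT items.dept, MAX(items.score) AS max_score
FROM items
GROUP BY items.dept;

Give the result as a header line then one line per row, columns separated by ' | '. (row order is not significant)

After GROUP BY (3 rows):
items.dept | max_score
fin | 9
ops | 40
eng | 5

== RESULT ==
items.dept | max_score
fin | 9
ops | 40
eng | 5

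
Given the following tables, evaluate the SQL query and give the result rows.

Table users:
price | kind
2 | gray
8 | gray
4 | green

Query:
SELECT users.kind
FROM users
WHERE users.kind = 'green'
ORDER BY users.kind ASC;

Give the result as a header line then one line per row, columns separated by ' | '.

== RESULT ==
users.kind
green

Derivation:
After WHERE (1 rows):
users.price | users.kind
4 | green
After SELECT (1 rows):
users.kind
green
After ORDER BY (1 rows):
users.kind
green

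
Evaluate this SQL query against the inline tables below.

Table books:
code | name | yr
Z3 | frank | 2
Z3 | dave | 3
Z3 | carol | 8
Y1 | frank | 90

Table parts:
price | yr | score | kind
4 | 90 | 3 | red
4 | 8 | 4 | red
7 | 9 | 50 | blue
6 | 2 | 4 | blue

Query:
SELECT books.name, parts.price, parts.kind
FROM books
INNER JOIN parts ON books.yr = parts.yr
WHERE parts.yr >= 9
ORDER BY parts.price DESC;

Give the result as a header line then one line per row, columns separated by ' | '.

== RESULT ==
books.name | parts.price | parts.kind
frank | 4 | red

Derivation:
After JOIN parts (3 rows):
books.code | books.name | books.yr | parts.price | parts.yr | parts.score | parts.kind
Z3 | frank | 2 | 6 | 2 | 4 | blue
Z3 | carol | 8 | 4 | 8 | 4 | red
Y1 | frank | 90 | 4 | 90 | 3 | red
After WHERE (1 rows):
books.code | books.name | books.yr | parts.price | parts.yr | parts.score | parts.kind
Y1 | frank | 90 | 4 | 90 | 3 | red
After SELECT (1 rows):
books.name | parts.price | parts.kind
frank | 4 | red
After ORDER BY (1 rows):
books.name | parts.price | parts.kind
frank | 4 | red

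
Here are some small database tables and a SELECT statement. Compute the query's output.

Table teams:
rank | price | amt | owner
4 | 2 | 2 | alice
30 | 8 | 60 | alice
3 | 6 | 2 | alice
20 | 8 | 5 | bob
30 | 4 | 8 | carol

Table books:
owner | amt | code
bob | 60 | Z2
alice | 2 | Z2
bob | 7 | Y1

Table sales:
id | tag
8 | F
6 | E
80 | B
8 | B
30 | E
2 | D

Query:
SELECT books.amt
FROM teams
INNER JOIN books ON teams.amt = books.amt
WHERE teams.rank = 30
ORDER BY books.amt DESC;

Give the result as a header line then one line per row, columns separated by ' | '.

After JOIN books (3 rows):
teams.rank | teams.price | teams.amt | teams.owner | books.owner | books.amt | books.code
4 | 2 | 2 | alice | alice | 2 | Z2
30 | 8 | 60 | alice | bob | 60 | Z2
3 | 6 | 2 | alice | alice | 2 | Z2
After WHERE (1 rows):
teams.rank | teams.price | teams.amt | teams.owner | books.owner | books.amt | books.code
30 | 8 | 60 | alice | bob | 60 | Z2
After SELECT (1 rows):
books.amt
60
After ORDER BY (1 rows):
books.amt
60

== RESULT ==
books.amt
60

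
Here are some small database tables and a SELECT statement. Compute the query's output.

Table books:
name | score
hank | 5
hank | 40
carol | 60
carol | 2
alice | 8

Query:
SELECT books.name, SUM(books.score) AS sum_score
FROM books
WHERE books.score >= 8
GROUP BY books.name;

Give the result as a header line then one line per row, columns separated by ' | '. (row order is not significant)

== RESULT ==
books.name | sum_score
hank | 40
carol | 60
alice | 8

Derivation:
After WHERE (3 rows):
books.name | books.score
hank | 40
carol | 60
alice | 8
After GROUP BY (3 rows):
books.name | sum_score
hank | 40
carol | 60
alice | 8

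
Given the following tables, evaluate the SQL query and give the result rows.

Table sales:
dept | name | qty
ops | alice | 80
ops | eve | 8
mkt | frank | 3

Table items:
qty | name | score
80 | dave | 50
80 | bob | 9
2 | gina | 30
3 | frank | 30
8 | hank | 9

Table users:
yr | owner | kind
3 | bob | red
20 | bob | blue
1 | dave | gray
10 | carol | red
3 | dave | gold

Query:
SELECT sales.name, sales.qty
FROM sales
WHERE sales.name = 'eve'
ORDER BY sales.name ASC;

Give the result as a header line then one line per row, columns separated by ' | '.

After WHERE (1 rows):
sales.dept | sales.name | sales.qty
ops | eve | 8
After SELECT (1 rows):
sales.name | sales.qty
eve | 8
After ORDER BY (1 rows):
sales.name | sales.qty
eve | 8

== RESULT ==
sales.name | sales.qty
eve | 8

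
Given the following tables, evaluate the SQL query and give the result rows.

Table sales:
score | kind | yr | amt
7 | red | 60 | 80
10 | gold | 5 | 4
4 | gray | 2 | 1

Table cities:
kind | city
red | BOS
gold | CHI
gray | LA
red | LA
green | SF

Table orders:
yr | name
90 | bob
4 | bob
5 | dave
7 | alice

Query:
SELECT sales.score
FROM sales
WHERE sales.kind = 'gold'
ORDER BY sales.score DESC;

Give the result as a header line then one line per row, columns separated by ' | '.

== RESULT ==
sales.score
10

Derivation:
After WHERE (1 rows):
sales.score | sales.kind | sales.yr | sales.amt
10 | gold | 5 | 4
After SELECT (1 rows):
sales.score
10
After ORDER BY (1 rows):
sales.score
10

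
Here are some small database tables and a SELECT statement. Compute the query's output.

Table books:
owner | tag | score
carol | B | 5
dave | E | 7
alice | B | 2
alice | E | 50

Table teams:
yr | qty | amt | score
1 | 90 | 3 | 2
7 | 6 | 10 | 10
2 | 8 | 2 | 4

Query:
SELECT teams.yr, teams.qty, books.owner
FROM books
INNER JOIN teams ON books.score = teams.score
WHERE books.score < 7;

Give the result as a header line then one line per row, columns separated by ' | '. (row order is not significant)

After JOIN teams (1 rows):
books.owner | books.tag | books.score | teams.yr | teams.qty | teams.amt | teams.score
alice | B | 2 | 1 | 90 | 3 | 2
After WHERE (1 rows):
books.owner | books.tag | books.score | teams.yr | teams.qty | teams.amt | teams.score
alice | B | 2 | 1 | 90 | 3 | 2
After SELECT (1 rows):
teams.yr | teams.qty | books.owner
1 | 90 | alice

== RESULT ==
teams.yr | teams.qty | books.owner
1 | 90 | alice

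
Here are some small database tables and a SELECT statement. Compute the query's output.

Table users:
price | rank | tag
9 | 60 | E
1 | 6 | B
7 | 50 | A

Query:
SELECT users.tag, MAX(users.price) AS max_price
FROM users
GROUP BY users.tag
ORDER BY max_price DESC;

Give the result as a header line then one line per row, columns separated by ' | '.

After GROUP BY (3 rows):
users.tag | max_price
E | 9
B | 1
A | 7
After ORDER BY (3 rows):
users.tag | max_price
E | 9
A | 7
B | 1

== RESULT ==
users.tag | max_price
E | 9
A | 7
B | 1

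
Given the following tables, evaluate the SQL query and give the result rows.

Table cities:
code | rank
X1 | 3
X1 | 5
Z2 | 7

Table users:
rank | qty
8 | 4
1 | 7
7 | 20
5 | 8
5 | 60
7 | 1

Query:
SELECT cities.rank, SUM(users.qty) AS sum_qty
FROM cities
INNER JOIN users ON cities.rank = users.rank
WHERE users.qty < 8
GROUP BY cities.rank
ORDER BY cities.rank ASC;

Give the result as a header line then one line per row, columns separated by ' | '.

== RESULT ==
cities.rank | sum_qty
7 | 1

Derivation:
After JOIN users (4 rows):
cities.code | cities.rank | users.rank | users.qty
X1 | 5 | 5 | 8
X1 | 5 | 5 | 60
Z2 | 7 | 7 | 20
Z2 | 7 | 7 | 1
After WHERE (1 rows):
cities.code | cities.rank | users.rank | users.qty
Z2 | 7 | 7 | 1
After GROUP BY (1 rows):
cities.rank | sum_qty
7 | 1
After ORDER BY (1 rows):
cities.rank | sum_qty
7 | 1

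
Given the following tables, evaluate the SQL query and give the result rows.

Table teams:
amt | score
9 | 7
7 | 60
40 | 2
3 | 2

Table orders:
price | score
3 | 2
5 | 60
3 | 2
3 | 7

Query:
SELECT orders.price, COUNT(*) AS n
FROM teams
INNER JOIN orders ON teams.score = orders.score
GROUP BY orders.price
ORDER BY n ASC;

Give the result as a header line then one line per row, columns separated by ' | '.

== RESULT ==
orders.price | n
5 | 1
3 | 5

Derivation:
After JOIN orders (6 rows):
teams.amt | teams.score | orders.price | orders.score
9 | 7 | 3 | 7
7 | 60 | 5 | 60
40 | 2 | 3 | 2
40 | 2 | 3 | 2
3 | 2 | 3 | 2
3 | 2 | 3 | 2
After GROUP BY (2 rows):
orders.price | n
3 | 5
5 | 1
After ORDER BY (2 rows):
orders.price | n
5 | 1
3 | 5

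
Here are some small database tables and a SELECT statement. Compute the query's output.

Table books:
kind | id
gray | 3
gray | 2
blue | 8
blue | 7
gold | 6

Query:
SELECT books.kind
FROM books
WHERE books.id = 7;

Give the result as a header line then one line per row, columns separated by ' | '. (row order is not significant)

After WHERE (1 rows):
books.kind | books.id
blue | 7
After SELECT (1 rows):
books.kind
blue

== RESULT ==
books.kind
blue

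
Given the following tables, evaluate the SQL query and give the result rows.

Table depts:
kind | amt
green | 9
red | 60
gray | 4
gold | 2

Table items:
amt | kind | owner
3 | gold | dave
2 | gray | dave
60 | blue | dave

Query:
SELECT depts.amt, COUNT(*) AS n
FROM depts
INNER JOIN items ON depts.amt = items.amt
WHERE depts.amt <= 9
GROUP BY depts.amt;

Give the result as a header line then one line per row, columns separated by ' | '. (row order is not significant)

== RESULT ==
depts.amt | n
2 | 1

Derivation:
After JOIN items (2 rows):
depts.kind | depts.amt | items.amt | items.kind | items.owner
red | 60 | 60 | blue | dave
gold | 2 | 2 | gray | dave
After WHERE (1 rows):
depts.kind | depts.amt | items.amt | items.kind | items.owner
gold | 2 | 2 | gray | dave
After GROUP BY (1 rows):
depts.amt | n
2 | 1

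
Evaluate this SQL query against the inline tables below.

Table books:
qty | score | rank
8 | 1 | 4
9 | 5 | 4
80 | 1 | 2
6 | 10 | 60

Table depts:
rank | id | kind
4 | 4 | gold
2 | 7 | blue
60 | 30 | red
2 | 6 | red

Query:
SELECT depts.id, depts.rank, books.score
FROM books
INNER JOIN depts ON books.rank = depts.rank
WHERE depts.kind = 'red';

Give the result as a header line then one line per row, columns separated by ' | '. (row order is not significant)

== RESULT ==
depts.id | depts.rank | books.score
6 | 2 | 1
30 | 60 | 10

Derivation:
After JOIN depts (5 rows):
books.qty | books.score | books.rank | depts.rank | depts.id | depts.kind
8 | 1 | 4 | 4 | 4 | gold
9 | 5 | 4 | 4 | 4 | gold
80 | 1 | 2 | 2 | 7 | blue
80 | 1 | 2 | 2 | 6 | red
6 | 10 | 60 | 60 | 30 | red
After WHERE (2 rows):
books.qty | books.score | books.rank | depts.rank | depts.id | depts.kind
80 | 1 | 2 | 2 | 6 | red
6 | 10 | 60 | 60 | 30 | red
After SELECT (2 rows):
depts.id | depts.rank | books.score
6 | 2 | 1
30 | 60 | 10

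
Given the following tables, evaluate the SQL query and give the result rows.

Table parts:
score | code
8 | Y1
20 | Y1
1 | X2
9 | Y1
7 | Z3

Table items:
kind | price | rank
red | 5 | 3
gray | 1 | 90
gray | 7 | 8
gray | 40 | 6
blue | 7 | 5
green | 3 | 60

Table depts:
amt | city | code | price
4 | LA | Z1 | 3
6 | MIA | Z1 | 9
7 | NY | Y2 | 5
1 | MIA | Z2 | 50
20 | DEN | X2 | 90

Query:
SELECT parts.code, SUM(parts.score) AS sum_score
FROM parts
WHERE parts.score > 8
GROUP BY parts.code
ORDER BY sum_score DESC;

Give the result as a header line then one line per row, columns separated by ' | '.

After WHERE (2 rows):
parts.score | parts.code
20 | Y1
9 | Y1
After GROUP BY (1 rows):
parts.code | sum_score
Y1 | 29
After ORDER BY (1 rows):
parts.code | sum_score
Y1 | 29

== RESULT ==
parts.code | sum_score
Y1 | 29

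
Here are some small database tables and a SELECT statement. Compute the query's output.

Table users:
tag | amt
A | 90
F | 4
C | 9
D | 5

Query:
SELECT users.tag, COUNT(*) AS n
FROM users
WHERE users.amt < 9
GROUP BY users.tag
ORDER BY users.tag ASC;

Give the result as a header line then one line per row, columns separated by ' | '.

After WHERE (2 rows):
users.tag | users.amt
F | 4
D | 5
After GROUP BY (2 rows):
users.tag | n
F | 1
D | 1
After ORDER BY (2 rows):
users.tag | n
D | 1
F | 1

== RESULT ==
users.tag | n
D | 1
F | 1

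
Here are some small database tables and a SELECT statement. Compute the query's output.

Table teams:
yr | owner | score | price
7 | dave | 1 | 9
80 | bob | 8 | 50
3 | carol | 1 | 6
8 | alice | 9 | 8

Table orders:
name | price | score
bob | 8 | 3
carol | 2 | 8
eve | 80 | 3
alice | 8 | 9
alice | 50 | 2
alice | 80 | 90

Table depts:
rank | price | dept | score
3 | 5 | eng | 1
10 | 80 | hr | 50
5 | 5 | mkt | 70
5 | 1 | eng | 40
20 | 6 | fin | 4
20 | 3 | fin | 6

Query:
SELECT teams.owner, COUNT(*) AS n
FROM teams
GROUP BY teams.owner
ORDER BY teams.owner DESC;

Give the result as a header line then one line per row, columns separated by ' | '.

== RESULT ==
teams.owner | n
dave | 1
carol | 1
bob | 1
alice | 1

Derivation:
After GROUP BY (4 rows):
teams.owner | n
dave | 1
bob | 1
carol | 1
alice | 1
After ORDER BY (4 rows):
teams.owner | n
dave | 1
carol | 1
bob | 1
alice | 1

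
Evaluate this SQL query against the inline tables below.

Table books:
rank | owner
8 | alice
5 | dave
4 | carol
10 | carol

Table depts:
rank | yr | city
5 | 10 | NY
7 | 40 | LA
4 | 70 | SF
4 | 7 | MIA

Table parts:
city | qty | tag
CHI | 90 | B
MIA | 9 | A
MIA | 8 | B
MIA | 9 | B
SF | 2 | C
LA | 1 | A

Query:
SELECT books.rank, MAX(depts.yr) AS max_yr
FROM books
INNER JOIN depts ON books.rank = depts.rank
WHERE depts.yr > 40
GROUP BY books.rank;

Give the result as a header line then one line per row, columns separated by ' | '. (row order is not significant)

== RESULT ==
books.rank | max_yr
4 | 70

Derivation:
After JOIN depts (3 rows):
books.rank | books.owner | depts.rank | depts.yr | depts.city
5 | dave | 5 | 10 | NY
4 | carol | 4 | 70 | SF
4 | carol | 4 | 7 | MIA
After WHERE (1 rows):
books.rank | books.owner | depts.rank | depts.yr | depts.city
4 | carol | 4 | 70 | SF
After GROUP BY (1 rows):
books.rank | max_yr
4 | 70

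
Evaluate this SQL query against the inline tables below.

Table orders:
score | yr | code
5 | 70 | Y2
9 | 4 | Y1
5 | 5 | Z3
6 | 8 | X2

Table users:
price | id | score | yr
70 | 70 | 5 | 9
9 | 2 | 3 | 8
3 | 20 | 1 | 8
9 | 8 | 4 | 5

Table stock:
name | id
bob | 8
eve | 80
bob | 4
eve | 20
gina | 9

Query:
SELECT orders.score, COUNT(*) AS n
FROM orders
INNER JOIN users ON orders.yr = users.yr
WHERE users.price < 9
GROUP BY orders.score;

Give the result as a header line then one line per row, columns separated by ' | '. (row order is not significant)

After JOIN users (3 rows):
orders.score | orders.yr | orders.code | users.price | users.id | users.score | users.yr
5 | 5 | Z3 | 9 | 8 | 4 | 5
6 | 8 | X2 | 9 | 2 | 3 | 8
6 | 8 | X2 | 3 | 20 | 1 | 8
After WHERE (1 rows):
orders.score | orders.yr | orders.code | users.price | users.id | users.score | users.yr
6 | 8 | X2 | 3 | 20 | 1 | 8
After GROUP BY (1 rows):
orders.score | n
6 | 1

== RESULT ==
orders.score | n
6 | 1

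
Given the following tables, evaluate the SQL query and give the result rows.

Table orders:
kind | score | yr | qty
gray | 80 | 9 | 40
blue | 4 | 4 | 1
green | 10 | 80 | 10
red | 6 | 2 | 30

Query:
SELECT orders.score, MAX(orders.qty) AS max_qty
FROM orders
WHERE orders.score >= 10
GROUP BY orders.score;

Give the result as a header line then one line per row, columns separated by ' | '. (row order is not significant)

== RESULT ==
orders.score | max_qty
80 | 40
10 | 10

Derivation:
After WHERE (2 rows):
orders.kind | orders.score | orders.yr | orders.qty
gray | 80 | 9 | 40
green | 10 | 80 | 10
After GROUP BY (2 rows):
orders.score | max_qty
80 | 40
10 | 10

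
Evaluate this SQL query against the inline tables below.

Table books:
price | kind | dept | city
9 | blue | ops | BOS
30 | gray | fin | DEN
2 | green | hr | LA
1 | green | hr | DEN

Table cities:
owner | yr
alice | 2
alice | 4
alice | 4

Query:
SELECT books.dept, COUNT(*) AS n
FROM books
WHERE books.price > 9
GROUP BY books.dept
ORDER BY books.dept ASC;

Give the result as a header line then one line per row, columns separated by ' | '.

== RESULT ==
books.dept | n
fin | 1

Derivation:
After WHERE (1 rows):
books.price | books.kind | books.dept | books.city
30 | gray | fin | DEN
After GROUP BY (1 rows):
books.dept | n
fin | 1
After ORDER BY (1 rows):
books.dept | n
fin | 1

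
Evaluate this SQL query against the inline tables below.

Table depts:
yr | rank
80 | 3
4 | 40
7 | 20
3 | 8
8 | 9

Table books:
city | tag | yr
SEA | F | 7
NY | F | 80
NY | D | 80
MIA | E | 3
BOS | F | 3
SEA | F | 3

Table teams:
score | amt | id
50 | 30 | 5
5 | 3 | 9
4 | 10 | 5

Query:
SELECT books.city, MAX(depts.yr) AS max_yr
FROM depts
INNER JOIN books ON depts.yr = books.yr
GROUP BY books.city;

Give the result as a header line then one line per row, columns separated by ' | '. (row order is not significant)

After JOIN books (6 rows):
depts.yr | depts.rank | books.city | books.tag | books.yr
80 | 3 | NY | F | 80
80 | 3 | NY | D | 80
7 | 20 | SEA | F | 7
3 | 8 | MIA | E | 3
3 | 8 | BOS | F | 3
3 | 8 | SEA | F | 3
After GROUP BY (4 rows):
books.city | max_yr
NY | 80
SEA | 7
MIA | 3
BOS | 3

== RESULT ==
books.city | max_yr
NY | 80
SEA | 7
MIA | 3
BOS | 3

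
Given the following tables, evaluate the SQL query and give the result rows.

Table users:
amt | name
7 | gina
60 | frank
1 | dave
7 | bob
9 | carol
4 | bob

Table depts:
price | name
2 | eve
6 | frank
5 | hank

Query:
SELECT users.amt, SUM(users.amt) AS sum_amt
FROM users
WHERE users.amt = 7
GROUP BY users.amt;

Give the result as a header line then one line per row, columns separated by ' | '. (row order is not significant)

After WHERE (2 rows):
users.amt | users.name
7 | gina
7 | bob
After GROUP BY (1 rows):
users.amt | sum_amt
7 | 14

== RESULT ==
users.amt | sum_amt
7 | 14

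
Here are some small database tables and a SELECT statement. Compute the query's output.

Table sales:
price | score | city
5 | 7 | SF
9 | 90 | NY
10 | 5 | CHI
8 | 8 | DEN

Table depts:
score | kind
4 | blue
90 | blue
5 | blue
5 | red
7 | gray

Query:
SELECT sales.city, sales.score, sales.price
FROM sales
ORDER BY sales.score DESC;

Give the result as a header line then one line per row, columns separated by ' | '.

== RESULT ==
sales.city | sales.score | sales.price
NY | 90 | 9
DEN | 8 | 8
SF | 7 | 5
CHI | 5 | 10

Derivation:
After SELECT (4 rows):
sales.city | sales.score | sales.price
SF | 7 | 5
NY | 90 | 9
CHI | 5 | 10
DEN | 8 | 8
After ORDER BY (4 rows):
sales.city | sales.score | sales.price
NY | 90 | 9
DEN | 8 | 8
SF | 7 | 5
CHI | 5 | 10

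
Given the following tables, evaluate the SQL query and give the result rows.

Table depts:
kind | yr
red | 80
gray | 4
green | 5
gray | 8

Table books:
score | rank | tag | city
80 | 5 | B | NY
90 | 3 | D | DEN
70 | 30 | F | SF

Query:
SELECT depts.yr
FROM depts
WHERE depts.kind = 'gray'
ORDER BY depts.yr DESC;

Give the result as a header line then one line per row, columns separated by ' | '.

== RESULT ==
depts.yr
8
4

Derivation:
After WHERE (2 rows):
depts.kind | depts.yr
gray | 4
gray | 8
After SELECT (2 rows):
depts.yr
4
8
After ORDER BY (2 rows):
depts.yr
8
4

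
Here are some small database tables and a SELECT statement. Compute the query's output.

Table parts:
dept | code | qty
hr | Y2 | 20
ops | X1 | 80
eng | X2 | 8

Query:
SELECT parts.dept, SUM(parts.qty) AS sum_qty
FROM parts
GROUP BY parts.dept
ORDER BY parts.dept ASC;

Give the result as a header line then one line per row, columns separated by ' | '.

After GROUP BY (3 rows):
parts.dept | sum_qty
hr | 20
ops | 80
eng | 8
After ORDER BY (3 rows):
parts.dept | sum_qty
eng | 8
hr | 20
ops | 80

== RESULT ==
parts.dept | sum_qty
eng | 8
hr | 20
ops | 80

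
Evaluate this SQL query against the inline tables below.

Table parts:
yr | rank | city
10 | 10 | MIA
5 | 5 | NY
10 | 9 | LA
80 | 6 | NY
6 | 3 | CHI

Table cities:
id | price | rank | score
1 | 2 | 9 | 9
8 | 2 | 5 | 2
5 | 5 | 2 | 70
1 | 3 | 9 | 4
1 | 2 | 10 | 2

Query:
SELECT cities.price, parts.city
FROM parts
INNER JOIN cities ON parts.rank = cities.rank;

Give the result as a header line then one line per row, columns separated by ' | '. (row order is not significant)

== RESULT ==
cities.price | parts.city
2 | MIA
2 | NY
2 | LA
3 | LA

Derivation:
After JOIN cities (4 rows):
parts.yr | parts.rank | parts.city | cities.id | cities.price | cities.rank | cities.score
10 | 10 | MIA | 1 | 2 | 10 | 2
5 | 5 | NY | 8 | 2 | 5 | 2
10 | 9 | LA | 1 | 2 | 9 | 9
10 | 9 | LA | 1 | 3 | 9 | 4
After SELECT (4 rows):
cities.price | parts.city
2 | MIA
2 | NY
2 | LA
3 | LA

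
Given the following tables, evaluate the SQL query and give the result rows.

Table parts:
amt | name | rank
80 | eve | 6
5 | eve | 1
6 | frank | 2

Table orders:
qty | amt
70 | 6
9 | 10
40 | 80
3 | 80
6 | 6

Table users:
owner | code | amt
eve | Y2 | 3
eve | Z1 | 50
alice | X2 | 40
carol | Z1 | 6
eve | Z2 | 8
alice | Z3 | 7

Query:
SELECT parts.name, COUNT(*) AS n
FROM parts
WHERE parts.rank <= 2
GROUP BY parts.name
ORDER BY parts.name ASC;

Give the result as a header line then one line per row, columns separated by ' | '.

After WHERE (2 rows):
parts.amt | parts.name | parts.rank
5 | eve | 1
6 | frank | 2
After GROUP BY (2 rows):
parts.name | n
eve | 1
frank | 1
After ORDER BY (2 rows):
parts.name | n
eve | 1
frank | 1

== RESULT ==
parts.name | n
eve | 1
frank | 1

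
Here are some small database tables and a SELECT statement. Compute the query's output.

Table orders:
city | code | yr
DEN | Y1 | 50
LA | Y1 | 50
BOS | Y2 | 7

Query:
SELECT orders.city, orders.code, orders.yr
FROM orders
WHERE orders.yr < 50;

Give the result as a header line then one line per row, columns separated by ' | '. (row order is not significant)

== RESULT ==
orders.city | orders.code | orders.yr
BOS | Y2 | 7

Derivation:
After WHERE (1 rows):
orders.city | orders.code | orders.yr
BOS | Y2 | 7
After SELECT (1 rows):
orders.city | orders.code | orders.yr
BOS | Y2 | 7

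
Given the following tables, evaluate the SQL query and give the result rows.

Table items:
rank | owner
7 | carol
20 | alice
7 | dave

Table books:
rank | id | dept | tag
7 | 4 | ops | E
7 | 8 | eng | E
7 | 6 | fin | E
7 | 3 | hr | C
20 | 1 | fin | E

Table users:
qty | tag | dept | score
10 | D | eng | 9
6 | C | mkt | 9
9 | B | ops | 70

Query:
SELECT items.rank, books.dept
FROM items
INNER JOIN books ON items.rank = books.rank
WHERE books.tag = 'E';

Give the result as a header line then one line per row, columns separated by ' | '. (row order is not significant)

After JOIN books (9 rows):
items.rank | items.owner | books.rank | books.id | books.dept | books.tag
7 | carol | 7 | 4 | ops | E
7 | carol | 7 | 8 | eng | E
7 | carol | 7 | 6 | fin | E
7 | carol | 7 | 3 | hr | C
20 | alice | 20 | 1 | fin | E
7 | dave | 7 | 4 | ops | E
7 | dave | 7 | 8 | eng | E
7 | dave | 7 | 6 | fin | E
7 | dave | 7 | 3 | hr | C
After WHERE (7 rows):
items.rank | items.owner | books.rank | books.id | books.dept | books.tag
7 | carol | 7 | 4 | ops | E
7 | carol | 7 | 8 | eng | E
7 | carol | 7 | 6 | fin | E
20 | alice | 20 | 1 | fin | E
7 | dave | 7 | 4 | ops | E
7 | dave | 7 | 8 | eng | E
7 | dave | 7 | 6 | fin | E
After SELECT (7 rows):
items.rank | books.dept
7 | ops
7 | eng
7 | fin
20 | fin
7 | ops
7 | eng
7 | fin

== RESULT ==
items.rank | books.dept
7 | ops
7 | eng
7 | fin
20 | fin
7 | ops
7 | eng
7 | fin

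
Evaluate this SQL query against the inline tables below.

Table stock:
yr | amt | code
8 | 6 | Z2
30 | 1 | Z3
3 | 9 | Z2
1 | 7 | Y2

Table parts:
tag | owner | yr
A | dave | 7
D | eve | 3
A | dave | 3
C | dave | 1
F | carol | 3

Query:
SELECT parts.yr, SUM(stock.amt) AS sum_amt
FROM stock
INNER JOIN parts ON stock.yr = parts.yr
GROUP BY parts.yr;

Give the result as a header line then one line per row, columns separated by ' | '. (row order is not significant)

== RESULT ==
parts.yr | sum_amt
3 | 27
1 | 7

Derivation:
After JOIN parts (4 rows):
stock.yr | stock.amt | stock.code | parts.tag | parts.owner | parts.yr
3 | 9 | Z2 | D | eve | 3
3 | 9 | Z2 | A | dave | 3
3 | 9 | Z2 | F | carol | 3
1 | 7 | Y2 | C | dave | 1
After GROUP BY (2 rows):
parts.yr | sum_amt
3 | 27
1 | 7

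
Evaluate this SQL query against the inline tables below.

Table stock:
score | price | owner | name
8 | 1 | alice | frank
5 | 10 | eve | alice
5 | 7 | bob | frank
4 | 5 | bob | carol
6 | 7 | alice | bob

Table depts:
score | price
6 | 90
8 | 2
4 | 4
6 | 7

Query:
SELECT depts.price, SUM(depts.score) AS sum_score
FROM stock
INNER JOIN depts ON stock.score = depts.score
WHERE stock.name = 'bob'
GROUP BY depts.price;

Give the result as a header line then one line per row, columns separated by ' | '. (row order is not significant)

== RESULT ==
depts.price | sum_score
90 | 6
7 | 6

Derivation:
After JOIN depts (4 rows):
stock.score | stock.price | stock.owner | stock.name | depts.score | depts.price
8 | 1 | alice | frank | 8 | 2
4 | 5 | bob | carol | 4 | 4
6 | 7 | alice | bob | 6 | 90
6 | 7 | alice | bob | 6 | 7
After WHERE (2 rows):
stock.score | stock.price | stock.owner | stock.name | depts.score | depts.price
6 | 7 | alice | bob | 6 | 90
6 | 7 | alice | bob | 6 | 7
After GROUP BY (2 rows):
depts.price | sum_score
90 | 6
7 | 6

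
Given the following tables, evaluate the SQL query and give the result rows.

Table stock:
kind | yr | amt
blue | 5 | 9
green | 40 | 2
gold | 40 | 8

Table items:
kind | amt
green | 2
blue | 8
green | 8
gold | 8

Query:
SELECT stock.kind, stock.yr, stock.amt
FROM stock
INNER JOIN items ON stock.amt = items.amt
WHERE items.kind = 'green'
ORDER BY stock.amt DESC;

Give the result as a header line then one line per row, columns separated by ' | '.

After JOIN items (4 rows):
stock.kind | stock.yr | stock.amt | items.kind | items.amt
green | 40 | 2 | green | 2
gold | 40 | 8 | blue | 8
gold | 40 | 8 | green | 8
gold | 40 | 8 | gold | 8
After WHERE (2 rows):
stock.kind | stock.yr | stock.amt | items.kind | items.amt
green | 40 | 2 | green | 2
gold | 40 | 8 | green | 8
After SELECT (2 rows):
stock.kind | stock.yr | stock.amt
green | 40 | 2
gold | 40 | 8
After ORDER BY (2 rows):
stock.kind | stock.yr | stock.amt
gold | 40 | 8
green | 40 | 2

== RESULT ==
stock.kind | stock.yr | stock.amt
gold | 40 | 8
green | 40 | 2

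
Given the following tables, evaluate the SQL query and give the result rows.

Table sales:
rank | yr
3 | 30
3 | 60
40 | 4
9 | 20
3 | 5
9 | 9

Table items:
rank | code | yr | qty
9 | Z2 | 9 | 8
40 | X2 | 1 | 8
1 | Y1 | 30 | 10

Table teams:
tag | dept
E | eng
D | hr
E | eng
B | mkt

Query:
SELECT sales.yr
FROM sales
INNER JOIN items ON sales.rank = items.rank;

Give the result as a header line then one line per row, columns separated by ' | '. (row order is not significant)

== RESULT ==
sales.yr
4
20
9

Derivation:
After JOIN items (3 rows):
sales.rank | sales.yr | items.rank | items.code | items.yr | items.qty
40 | 4 | 40 | X2 | 1 | 8
9 | 20 | 9 | Z2 | 9 | 8
9 | 9 | 9 | Z2 | 9 | 8
After SELECT (3 rows):
sales.yr
4
20
9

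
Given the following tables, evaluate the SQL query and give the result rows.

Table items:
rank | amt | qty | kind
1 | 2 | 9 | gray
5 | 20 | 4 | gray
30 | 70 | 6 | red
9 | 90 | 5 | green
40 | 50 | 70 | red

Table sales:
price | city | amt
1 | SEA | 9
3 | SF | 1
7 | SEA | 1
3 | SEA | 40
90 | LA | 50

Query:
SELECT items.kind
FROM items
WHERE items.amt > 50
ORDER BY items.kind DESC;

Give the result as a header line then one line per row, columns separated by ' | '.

== RESULT ==
items.kind
red
green

Derivation:
After WHERE (2 rows):
items.rank | items.amt | items.qty | items.kind
30 | 70 | 6 | red
9 | 90 | 5 | green
After SELECT (2 rows):
items.kind
red
green
After ORDER BY (2 rows):
items.kind
red
green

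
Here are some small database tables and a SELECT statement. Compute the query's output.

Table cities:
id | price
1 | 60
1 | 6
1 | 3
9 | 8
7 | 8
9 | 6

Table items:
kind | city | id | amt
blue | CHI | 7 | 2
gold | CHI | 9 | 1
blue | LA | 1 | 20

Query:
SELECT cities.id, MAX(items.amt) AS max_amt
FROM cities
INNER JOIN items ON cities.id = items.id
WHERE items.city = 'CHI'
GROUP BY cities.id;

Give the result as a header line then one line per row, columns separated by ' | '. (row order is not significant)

== RESULT ==
cities.id | max_amt
9 | 1
7 | 2

Derivation:
After JOIN items (6 rows):
cities.id | cities.price | items.kind | items.city | items.id | items.amt
1 | 60 | blue | LA | 1 | 20
1 | 6 | blue | LA | 1 | 20
1 | 3 | blue | LA | 1 | 20
9 | 8 | gold | CHI | 9 | 1
7 | 8 | blue | CHI | 7 | 2
9 | 6 | gold | CHI | 9 | 1
After WHERE (3 rows):
cities.id | cities.price | items.kind | items.city | items.id | items.amt
9 | 8 | gold | CHI | 9 | 1
7 | 8 | blue | CHI | 7 | 2
9 | 6 | gold | CHI | 9 | 1
After GROUP BY (2 rows):
cities.id | max_amt
9 | 1
7 | 2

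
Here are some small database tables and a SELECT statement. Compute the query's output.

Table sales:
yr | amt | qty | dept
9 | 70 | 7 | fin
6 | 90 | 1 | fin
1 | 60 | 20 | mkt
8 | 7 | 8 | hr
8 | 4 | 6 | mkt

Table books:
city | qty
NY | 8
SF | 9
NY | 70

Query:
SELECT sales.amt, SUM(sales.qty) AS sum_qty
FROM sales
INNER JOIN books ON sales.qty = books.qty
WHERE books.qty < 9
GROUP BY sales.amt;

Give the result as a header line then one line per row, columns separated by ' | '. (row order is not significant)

After JOIN books (1 rows):
sales.yr | sales.amt | sales.qty | sales.dept | books.city | books.qty
8 | 7 | 8 | hr | NY | 8
After WHERE (1 rows):
sales.yr | sales.amt | sales.qty | sales.dept | books.city | books.qty
8 | 7 | 8 | hr | NY | 8
After GROUP BY (1 rows):
sales.amt | sum_qty
7 | 8

== RESULT ==
sales.amt | sum_qty
7 | 8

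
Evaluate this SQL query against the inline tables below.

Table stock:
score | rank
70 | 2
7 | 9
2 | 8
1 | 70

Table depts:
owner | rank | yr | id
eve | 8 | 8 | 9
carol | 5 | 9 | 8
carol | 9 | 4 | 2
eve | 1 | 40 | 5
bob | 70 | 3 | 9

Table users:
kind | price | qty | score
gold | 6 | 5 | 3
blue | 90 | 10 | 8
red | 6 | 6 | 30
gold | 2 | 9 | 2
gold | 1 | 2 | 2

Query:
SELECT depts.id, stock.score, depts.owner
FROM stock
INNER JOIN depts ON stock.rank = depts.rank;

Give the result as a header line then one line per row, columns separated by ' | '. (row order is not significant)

== RESULT ==
depts.id | stock.score | depts.owner
2 | 7 | carol
9 | 2 | eve
9 | 1 | bob

Derivation:
After JOIN depts (3 rows):
stock.score | stock.rank | depts.owner | depts.rank | depts.yr | depts.id
7 | 9 | carol | 9 | 4 | 2
2 | 8 | eve | 8 | 8 | 9
1 | 70 | bob | 70 | 3 | 9
After SELECT (3 rows):
depts.id | stock.score | depts.owner
2 | 7 | carol
9 | 2 | eve
9 | 1 | bob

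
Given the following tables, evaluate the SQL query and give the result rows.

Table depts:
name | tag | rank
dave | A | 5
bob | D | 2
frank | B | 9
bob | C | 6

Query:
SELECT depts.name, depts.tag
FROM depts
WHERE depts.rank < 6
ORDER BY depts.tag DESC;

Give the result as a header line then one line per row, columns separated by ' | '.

== RESULT ==
depts.name | depts.tag
bob | D
dave | A

Derivation:
After WHERE (2 rows):
depts.name | depts.tag | depts.rank
dave | A | 5
bob | D | 2
After SELECT (2 rows):
depts.name | depts.tag
dave | A
bob | D
After ORDER BY (2 rows):
depts.name | depts.tag
bob | D
dave | A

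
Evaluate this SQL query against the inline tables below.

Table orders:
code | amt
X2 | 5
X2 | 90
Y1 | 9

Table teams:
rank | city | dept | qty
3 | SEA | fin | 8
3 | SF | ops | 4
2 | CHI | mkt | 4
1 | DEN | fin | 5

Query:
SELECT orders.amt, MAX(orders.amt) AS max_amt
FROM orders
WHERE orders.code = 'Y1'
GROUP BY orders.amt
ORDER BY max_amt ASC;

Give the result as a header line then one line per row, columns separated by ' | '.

After WHERE (1 rows):
orders.code | orders.amt
Y1 | 9
After GROUP BY (1 rows):
orders.amt | max_amt
9 | 9
After ORDER BY (1 rows):
orders.amt | max_amt
9 | 9

== RESULT ==
orders.amt | max_amt
9 | 9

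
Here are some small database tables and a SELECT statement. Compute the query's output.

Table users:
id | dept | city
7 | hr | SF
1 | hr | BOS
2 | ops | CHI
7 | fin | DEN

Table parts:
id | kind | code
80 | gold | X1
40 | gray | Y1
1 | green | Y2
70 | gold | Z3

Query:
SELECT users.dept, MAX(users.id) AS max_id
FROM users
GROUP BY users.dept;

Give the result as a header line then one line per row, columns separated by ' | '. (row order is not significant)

== RESULT ==
users.dept | max_id
hr | 7
ops | 2
fin | 7

Derivation:
After GROUP BY (3 rows):
users.dept | max_id
hr | 7
ops | 2
fin | 7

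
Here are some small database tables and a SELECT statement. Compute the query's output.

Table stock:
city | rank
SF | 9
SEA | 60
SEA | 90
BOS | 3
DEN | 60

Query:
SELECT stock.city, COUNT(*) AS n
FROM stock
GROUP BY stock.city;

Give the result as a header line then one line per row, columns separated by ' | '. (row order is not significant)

After GROUP BY (4 rows):
stock.city | n
SF | 1
SEA | 2
BOS | 1
DEN | 1

== RESULT ==
stock.city | n
SF | 1
SEA | 2
BOS | 1
DEN | 1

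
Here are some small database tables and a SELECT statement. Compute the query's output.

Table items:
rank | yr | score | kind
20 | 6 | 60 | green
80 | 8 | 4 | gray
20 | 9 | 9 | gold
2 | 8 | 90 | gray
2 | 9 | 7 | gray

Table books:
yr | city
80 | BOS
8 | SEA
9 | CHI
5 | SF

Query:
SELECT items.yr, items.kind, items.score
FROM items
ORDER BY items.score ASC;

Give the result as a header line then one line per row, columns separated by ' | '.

After SELECT (5 rows):
items.yr | items.kind | items.score
6 | green | 60
8 | gray | 4
9 | gold | 9
8 | gray | 90
9 | gray | 7
After ORDER BY (5 rows):
items.yr | items.kind | items.score
8 | gray | 4
9 | gray | 7
9 | gold | 9
6 | green | 60
8 | gray | 90

== RESULT ==
items.yr | items.kind | items.score
8 | gray | 4
9 | gray | 7
9 | gold | 9
6 | green | 60
8 | gray | 90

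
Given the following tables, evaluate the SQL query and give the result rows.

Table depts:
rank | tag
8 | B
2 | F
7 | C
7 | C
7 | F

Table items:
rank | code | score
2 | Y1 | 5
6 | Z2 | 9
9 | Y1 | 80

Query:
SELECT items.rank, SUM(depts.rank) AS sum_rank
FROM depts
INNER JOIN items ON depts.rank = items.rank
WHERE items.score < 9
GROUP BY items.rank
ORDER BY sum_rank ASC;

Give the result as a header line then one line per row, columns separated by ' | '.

== RESULT ==
items.rank | sum_rank
2 | 2

Derivation:
After JOIN items (1 rows):
depts.rank | depts.tag | items.rank | items.code | items.score
2 | F | 2 | Y1 | 5
After WHERE (1 rows):
depts.rank | depts.tag | items.rank | items.code | items.score
2 | F | 2 | Y1 | 5
After GROUP BY (1 rows):
items.rank | sum_rank
2 | 2
After ORDER BY (1 rows):
items.rank | sum_rank
2 | 2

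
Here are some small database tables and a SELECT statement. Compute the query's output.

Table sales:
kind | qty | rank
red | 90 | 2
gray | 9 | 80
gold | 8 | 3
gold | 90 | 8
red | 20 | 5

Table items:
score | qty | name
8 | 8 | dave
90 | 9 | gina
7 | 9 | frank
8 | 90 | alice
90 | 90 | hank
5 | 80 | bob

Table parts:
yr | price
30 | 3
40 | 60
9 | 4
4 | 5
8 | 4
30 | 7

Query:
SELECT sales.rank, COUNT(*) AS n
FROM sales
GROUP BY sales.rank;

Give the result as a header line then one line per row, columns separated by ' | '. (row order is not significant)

== RESULT ==
sales.rank | n
2 | 1
80 | 1
3 | 1
8 | 1
5 | 1

Derivation:
After GROUP BY (5 rows):
sales.rank | n
2 | 1
80 | 1
3 | 1
8 | 1
5 | 1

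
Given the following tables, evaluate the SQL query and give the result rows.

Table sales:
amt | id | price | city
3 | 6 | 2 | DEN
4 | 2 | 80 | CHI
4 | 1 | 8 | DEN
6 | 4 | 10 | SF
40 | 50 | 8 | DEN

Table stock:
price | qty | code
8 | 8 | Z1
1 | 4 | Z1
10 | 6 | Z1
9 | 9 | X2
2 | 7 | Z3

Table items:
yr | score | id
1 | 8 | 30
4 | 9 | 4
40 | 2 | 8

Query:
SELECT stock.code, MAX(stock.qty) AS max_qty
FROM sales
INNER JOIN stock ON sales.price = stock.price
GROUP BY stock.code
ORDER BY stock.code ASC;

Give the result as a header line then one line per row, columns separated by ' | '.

== RESULT ==
stock.code | max_qty
Z1 | 8
Z3 | 7

Derivation:
After JOIN stock (4 rows):
sales.amt | sales.id | sales.price | sales.city | stock.price | stock.qty | stock.code
3 | 6 | 2 | DEN | 2 | 7 | Z3
4 | 1 | 8 | DEN | 8 | 8 | Z1
6 | 4 | 10 | SF | 10 | 6 | Z1
40 | 50 | 8 | DEN | 8 | 8 | Z1
After GROUP BY (2 rows):
stock.code | max_qty
Z3 | 7
Z1 | 8
After ORDER BY (2 rows):
stock.code | max_qty
Z1 | 8
Z3 | 7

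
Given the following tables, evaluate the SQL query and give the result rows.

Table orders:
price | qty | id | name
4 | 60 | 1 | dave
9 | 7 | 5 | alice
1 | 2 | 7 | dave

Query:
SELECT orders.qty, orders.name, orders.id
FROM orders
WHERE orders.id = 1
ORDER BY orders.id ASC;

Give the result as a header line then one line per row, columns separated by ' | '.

After WHERE (1 rows):
orders.price | orders.qty | orders.id | orders.name
4 | 60 | 1 | dave
After SELECT (1 rows):
orders.qty | orders.name | orders.id
60 | dave | 1
After ORDER BY (1 rows):
orders.qty | orders.name | orders.id
60 | dave | 1

== RESULT ==
orders.qty | orders.name | orders.id
60 | dave | 1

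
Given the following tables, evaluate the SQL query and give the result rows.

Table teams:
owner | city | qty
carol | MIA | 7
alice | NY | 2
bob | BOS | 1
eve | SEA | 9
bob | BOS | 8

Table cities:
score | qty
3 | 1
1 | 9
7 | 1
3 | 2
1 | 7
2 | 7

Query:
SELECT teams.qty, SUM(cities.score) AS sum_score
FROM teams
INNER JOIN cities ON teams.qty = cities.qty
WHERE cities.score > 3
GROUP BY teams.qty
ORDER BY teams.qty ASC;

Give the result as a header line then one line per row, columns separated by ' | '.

After JOIN cities (6 rows):
teams.owner | teams.city | teams.qty | cities.score | cities.qty
carol | MIA | 7 | 1 | 7
carol | MIA | 7 | 2 | 7
alice | NY | 2 | 3 | 2
bob | BOS | 1 | 3 | 1
bob | BOS | 1 | 7 | 1
eve | SEA | 9 | 1 | 9
After WHERE (1 rows):
teams.owner | teams.city | teams.qty | cities.score | cities.qty
bob | BOS | 1 | 7 | 1
After GROUP BY (1 rows):
teams.qty | sum_score
1 | 7
After ORDER BY (1 rows):
teams.qty | sum_score
1 | 7

== RESULT ==
teams.qty | sum_score
1 | 7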